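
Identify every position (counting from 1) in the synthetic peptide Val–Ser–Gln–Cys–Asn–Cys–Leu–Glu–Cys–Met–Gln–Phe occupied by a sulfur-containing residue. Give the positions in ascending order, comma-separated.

The sulfur-bearing residues are cysteine (–SH) and methionine (–S–CH₃).
Matching residues: Cys4, Cys6, Cys9, Met10.

4, 6, 9, 10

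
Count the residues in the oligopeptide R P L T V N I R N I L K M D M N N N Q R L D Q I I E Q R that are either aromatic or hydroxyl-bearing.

1

Aromatic: F, W, Y. Hydroxyl-bearing: S, T, Y.
Aromatic residues here: none (0).
Hydroxyl-bearing residues here: T4 (1).
(Y belongs to both groups, but none appear in this sequence.) Total = 0 + 1 = 1.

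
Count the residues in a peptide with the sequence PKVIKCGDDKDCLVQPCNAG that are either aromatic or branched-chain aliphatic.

4

Aromatic: F, W, Y. Branched-chain aliphatic: I, L, V.
Aromatic residues here: none (0).
Branched-chain aliphatic residues here: V3, I4, L13, V14 (4).
The two groups share no amino acid, so total = 0 + 4 = 4.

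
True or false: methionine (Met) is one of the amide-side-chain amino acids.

Only N (asparagine) and Q (glutamine) carry a side-chain carboxamide.
Methionine is not in this group.

False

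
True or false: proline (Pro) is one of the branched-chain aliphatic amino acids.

False

Valine (V), leucine (L), and isoleucine (I) are the branched-chain amino acids.
Proline is not in this group.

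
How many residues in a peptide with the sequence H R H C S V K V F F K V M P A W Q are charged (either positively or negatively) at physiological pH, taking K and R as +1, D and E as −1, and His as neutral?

Charged side chains at pH ~7.4: K, R (positive); D, E (negative).
Matching residues: R2, K7, K11.

3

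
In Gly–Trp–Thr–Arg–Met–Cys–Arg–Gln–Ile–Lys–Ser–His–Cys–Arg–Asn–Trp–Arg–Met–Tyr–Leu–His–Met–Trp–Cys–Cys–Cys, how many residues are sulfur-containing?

8

Cysteine (C, thiol) and methionine (M, thioether) are the two sulfur-containing amino acids.
Matching residues: Met5, Cys6, Cys13, Met18, Met22, Cys24, Cys25, Cys26.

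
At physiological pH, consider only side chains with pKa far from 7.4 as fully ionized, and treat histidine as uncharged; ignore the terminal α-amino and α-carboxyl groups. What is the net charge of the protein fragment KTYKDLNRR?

+3

The side chains ionized at physiological pH are Lys/Arg (+1) and Asp/Glu (−1); with His treated as neutral, nothing else contributes.
Positive (K, R): K1, K4, R8, R9 → +4.
Negative (D, E): D5 → −1.
Net charge = (+4) + (−1) = +3.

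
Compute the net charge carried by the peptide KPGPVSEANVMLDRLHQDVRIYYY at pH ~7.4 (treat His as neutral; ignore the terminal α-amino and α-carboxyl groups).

0

Near pH 7.4, K and R contribute +1 each, D and E contribute −1 each, and every other side chain (His included, as stated) is uncharged.
Positive (K, R): K1, R14, R20 → +3.
Negative (D, E): E7, D13, D18 → −3.
Net charge = (+3) + (−3) = 0.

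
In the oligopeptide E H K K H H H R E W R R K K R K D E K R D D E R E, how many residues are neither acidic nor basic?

Acidic: D, E. Basic: K, R, H. All other residues are neither.
Matching residues: W10.

1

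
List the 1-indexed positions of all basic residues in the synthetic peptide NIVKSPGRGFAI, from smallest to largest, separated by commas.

4, 8

Lysine (K), arginine (R), and histidine (H) have basic, nitrogen-containing side chains.
Matching residues: K4, R8.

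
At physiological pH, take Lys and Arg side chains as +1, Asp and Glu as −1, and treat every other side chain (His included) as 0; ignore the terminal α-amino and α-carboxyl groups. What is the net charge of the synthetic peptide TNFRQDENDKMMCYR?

0

Positive (K, R): R4, K10, R15 → +3.
Negative (D, E): D6, E7, D9 → −3.
Net charge = (+3) + (−3) = 0.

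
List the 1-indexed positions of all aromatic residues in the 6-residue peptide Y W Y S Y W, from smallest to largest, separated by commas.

1, 2, 3, 5, 6

Phenylalanine (F), tryptophan (W), and tyrosine (Y) have aromatic ring side chains.
Matching residues: Y1, W2, Y3, Y5, W6.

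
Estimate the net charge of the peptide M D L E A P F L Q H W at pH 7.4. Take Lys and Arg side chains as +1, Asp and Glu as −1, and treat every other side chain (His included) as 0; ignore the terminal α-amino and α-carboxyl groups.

Positive (K, R): none → +0.
Negative (D, E): D2, E4 → −2.
Net charge = (+0) + (−2) = −2.

-2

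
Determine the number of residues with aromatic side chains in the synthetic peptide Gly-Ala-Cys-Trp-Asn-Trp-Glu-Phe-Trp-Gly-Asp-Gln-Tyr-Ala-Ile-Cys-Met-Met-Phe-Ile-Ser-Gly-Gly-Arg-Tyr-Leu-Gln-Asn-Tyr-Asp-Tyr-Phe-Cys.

Phenylalanine (F), tryptophan (W), and tyrosine (Y) have aromatic ring side chains.
Matching residues: Trp4, Trp6, Phe8, Trp9, Tyr13, Phe19, Tyr25, Tyr29, Tyr31, Phe32.

10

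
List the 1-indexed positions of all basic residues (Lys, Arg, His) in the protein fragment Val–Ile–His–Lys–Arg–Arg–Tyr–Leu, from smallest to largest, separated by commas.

Matching residues: His3, Lys4, Arg5, Arg6.

3, 4, 5, 6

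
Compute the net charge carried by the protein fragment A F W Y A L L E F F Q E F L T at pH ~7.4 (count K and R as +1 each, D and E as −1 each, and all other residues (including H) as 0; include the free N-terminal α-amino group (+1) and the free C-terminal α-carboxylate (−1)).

Positive (K, R): none → +0.
Negative (D, E): E8, E12 → −2.
The N-terminus (+1) and C-terminus (−1) cancel.
Net charge = (+0) + (−2) = −2.

-2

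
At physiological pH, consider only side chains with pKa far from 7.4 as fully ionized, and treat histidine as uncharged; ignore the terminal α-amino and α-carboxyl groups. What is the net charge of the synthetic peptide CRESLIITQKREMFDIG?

At pH ~7.4 the Lys and Arg side chains are protonated (+1), the Asp and Glu side chains are deprotonated (−1), and with His taken as neutral all other side chains carry no charge.
Positive (K, R): R2, K10, R11 → +3.
Negative (D, E): E3, E12, D15 → −3.
Net charge = (+3) + (−3) = 0.

0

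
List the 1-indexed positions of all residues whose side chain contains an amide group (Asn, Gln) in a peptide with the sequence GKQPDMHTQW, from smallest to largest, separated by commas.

Matching residues: Q3, Q9.

3, 9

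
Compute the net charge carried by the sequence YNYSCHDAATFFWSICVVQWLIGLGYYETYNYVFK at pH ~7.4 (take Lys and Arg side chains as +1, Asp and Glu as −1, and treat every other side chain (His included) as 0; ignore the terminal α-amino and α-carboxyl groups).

Positive (K, R): K35 → +1.
Negative (D, E): D7, E28 → −2.
Net charge = (+1) + (−2) = −1.

-1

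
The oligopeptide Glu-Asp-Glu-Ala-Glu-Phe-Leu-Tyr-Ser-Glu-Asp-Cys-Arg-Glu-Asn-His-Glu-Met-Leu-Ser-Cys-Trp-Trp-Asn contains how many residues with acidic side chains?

Only D (aspartate) and E (glutamate) carry a side-chain carboxylic acid.
Matching residues: Glu1, Asp2, Glu3, Glu5, Glu10, Asp11, Glu14, Glu17.

8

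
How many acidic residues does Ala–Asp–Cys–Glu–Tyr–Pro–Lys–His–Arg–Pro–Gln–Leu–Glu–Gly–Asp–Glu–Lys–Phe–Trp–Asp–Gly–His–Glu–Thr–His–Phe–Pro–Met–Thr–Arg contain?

7

Aspartate (D) and glutamate (E) have carboxylic-acid side chains and are the acidic amino acids.
Matching residues: Asp2, Glu4, Glu13, Asp15, Glu16, Asp20, Glu23.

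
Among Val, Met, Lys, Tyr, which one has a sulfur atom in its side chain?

Met

Only Cys (C) and Met (M) have a sulfur atom in the side chain.
Of the listed options, only Met belongs to this group.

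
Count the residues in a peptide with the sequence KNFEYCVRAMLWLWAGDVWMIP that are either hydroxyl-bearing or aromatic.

5

Hydroxyl-bearing: S, T, Y. Aromatic: F, W, Y.
Hydroxyl-bearing residues here: Y5 (1).
Aromatic residues here: F3, Y5, W12, W14, W19 (5).
Y is in both groups, so the 1 Y residue must not be double-counted.
Total = 1 + 5 − 1 = 5.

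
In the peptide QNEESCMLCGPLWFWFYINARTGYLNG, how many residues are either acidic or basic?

Acidic: D, E. Basic: H, K, R.
Acidic residues here: E3, E4 (2).
Basic residues here: R21 (1).
The two groups share no amino acid, so total = 2 + 1 = 3.

3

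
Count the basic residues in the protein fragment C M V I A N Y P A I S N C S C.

0

The basic amino acids are Lys (K), Arg (R), and His (H).
None of the 15 residues belong to this group.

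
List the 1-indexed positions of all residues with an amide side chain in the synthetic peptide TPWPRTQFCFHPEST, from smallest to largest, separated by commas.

7

Asparagine (N) and glutamine (Q) have uncharged amide side chains.
Matching residues: Q7.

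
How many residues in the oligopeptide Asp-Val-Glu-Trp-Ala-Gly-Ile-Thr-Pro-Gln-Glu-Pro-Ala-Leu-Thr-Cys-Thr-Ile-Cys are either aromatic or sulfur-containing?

Aromatic: F, W, Y. Sulfur-containing: C, M.
Aromatic residues here: Trp4 (1).
Sulfur-containing residues here: Cys16, Cys19 (2).
The two groups share no amino acid, so total = 1 + 2 = 3.

3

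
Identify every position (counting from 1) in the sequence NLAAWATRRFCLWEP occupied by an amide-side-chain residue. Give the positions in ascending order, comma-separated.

The amide-side-chain residues are Asn (N) and Gln (Q).
Matching residues: N1.

1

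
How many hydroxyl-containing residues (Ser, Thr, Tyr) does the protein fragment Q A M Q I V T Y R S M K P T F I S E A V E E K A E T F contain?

6

Matching residues: T7, Y8, S10, T14, S17, T26.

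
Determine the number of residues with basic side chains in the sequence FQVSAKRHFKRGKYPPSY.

K, R, and H are the three residues with basic side chains (ε-amine, guanidinium, and imidazole respectively).
Matching residues: K6, R7, H8, K10, R11, K13.

6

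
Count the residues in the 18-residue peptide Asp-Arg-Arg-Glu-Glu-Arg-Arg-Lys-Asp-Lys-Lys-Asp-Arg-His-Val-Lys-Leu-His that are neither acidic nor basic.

2

Acidic: D, E. Basic: K, R, H. All other residues are neither.
Matching residues: Val15, Leu17.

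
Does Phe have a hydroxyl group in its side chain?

No

The –OH-bearing residues are Ser, Thr (aliphatic alcohols), and Tyr (phenol).
Phenylalanine is not in this group.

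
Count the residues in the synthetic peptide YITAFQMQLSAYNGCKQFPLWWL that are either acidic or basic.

1

Acidic: D, E. Basic: H, K, R.
Acidic residues here: none (0).
Basic residues here: K16 (1).
The two groups share no amino acid, so total = 0 + 1 = 1.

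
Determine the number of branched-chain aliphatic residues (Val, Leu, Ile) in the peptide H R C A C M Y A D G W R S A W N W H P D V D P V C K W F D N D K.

2

Matching residues: V21, V24.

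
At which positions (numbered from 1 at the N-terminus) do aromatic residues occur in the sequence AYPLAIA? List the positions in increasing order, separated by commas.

The aromatic amino acids are Phe (F, benzyl), Trp (W, indole), and Tyr (Y, phenol).
Matching residues: Y2.

2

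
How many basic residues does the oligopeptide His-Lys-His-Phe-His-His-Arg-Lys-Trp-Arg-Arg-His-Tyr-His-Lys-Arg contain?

Lysine (K), arginine (R), and histidine (H) have basic, nitrogen-containing side chains.
Matching residues: His1, Lys2, His3, His5, His6, Arg7, Lys8, Arg10, Arg11, His12, His14, Lys15, Arg16.

13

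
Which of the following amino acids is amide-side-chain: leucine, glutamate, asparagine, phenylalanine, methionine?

asparagine

The amide-side-chain residues are Asn (N) and Gln (Q).
Of the listed options, only asparagine belongs to this group.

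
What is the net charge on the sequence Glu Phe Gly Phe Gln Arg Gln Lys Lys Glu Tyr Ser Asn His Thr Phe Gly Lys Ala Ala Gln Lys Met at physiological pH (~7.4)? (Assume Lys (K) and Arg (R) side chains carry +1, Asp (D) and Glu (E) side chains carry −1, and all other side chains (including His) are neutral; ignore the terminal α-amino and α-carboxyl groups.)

+3

Positive (K, R): Arg6, Lys8, Lys9, Lys18, Lys22 → +5.
Negative (D, E): Glu1, Glu10 → −2.
Net charge = (+5) + (−2) = +3.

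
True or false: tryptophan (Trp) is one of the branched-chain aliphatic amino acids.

False

The BCAAs are Val, Leu, and Ile — aliphatic side chains with a branch point.
Tryptophan is not in this group.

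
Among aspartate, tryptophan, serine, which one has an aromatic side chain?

Phenylalanine (F), tryptophan (W), and tyrosine (Y) have aromatic ring side chains.
Of the listed options, only tryptophan belongs to this group.

tryptophan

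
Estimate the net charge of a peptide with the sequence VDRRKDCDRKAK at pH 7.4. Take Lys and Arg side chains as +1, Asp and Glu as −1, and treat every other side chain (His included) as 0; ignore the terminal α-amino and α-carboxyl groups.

+3

Positive (K, R): R3, R4, K5, R9, K10, K12 → +6.
Negative (D, E): D2, D6, D8 → −3.
Net charge = (+6) + (−3) = +3.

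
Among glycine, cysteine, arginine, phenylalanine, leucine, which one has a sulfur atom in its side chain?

Cysteine (C, thiol) and methionine (M, thioether) are the two sulfur-containing amino acids.
Of the listed options, only cysteine belongs to this group.

cysteine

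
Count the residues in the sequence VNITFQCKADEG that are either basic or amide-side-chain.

Basic: H, K, R. Amide-side-chain: N, Q.
Basic residues here: K8 (1).
Amide-side-chain residues here: N2, Q6 (2).
The two groups share no amino acid, so total = 1 + 2 = 3.

3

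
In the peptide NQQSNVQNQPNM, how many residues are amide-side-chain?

The amide-side-chain residues are Asn (N) and Gln (Q).
Matching residues: N1, Q2, Q3, N5, Q7, N8, Q9, N11.

8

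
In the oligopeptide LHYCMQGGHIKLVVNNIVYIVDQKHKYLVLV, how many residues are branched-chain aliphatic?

V, L, and I make up the branched-chain aliphatic group.
Matching residues: L1, I10, L12, V13, V14, I17, V18, I20, V21, L28, V29, L30, V31.

13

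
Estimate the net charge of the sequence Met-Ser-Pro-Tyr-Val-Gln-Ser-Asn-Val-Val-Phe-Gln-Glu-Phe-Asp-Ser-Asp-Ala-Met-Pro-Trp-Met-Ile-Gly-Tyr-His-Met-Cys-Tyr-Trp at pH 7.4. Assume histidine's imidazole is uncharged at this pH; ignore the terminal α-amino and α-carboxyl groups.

At pH ~7.4 the Lys and Arg side chains are protonated (+1), the Asp and Glu side chains are deprotonated (−1), and with His taken as neutral all other side chains carry no charge.
Positive (K, R): none → +0.
Negative (D, E): Glu13, Asp15, Asp17 → −3.
Net charge = (+0) + (−3) = −3.

-3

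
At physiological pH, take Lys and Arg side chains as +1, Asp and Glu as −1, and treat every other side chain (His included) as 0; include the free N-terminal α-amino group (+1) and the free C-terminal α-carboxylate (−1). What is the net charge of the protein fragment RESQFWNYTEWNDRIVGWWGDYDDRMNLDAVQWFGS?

Positive (K, R): R1, R14, R25 → +3.
Negative (D, E): E2, E10, D13, D21, D23, D24, D29 → −7.
The N-terminus (+1) and C-terminus (−1) cancel.
Net charge = (+3) + (−7) = −4.

-4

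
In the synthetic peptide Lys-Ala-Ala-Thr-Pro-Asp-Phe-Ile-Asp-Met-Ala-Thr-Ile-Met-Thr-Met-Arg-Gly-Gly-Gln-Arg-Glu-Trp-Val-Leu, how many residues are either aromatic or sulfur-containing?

5

Aromatic: F, W, Y. Sulfur-containing: C, M.
Aromatic residues here: Phe7, Trp23 (2).
Sulfur-containing residues here: Met10, Met14, Met16 (3).
The two groups share no amino acid, so total = 2 + 3 = 5.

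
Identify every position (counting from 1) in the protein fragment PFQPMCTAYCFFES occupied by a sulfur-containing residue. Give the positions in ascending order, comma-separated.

5, 6, 10

Only Cys (C) and Met (M) have a sulfur atom in the side chain.
Matching residues: M5, C6, C10.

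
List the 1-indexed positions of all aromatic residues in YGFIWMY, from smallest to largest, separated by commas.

F, W, and Y each carry an aromatic ring on the side chain.
Matching residues: Y1, F3, W5, Y7.

1, 3, 5, 7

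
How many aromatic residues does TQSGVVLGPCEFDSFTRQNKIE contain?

F, W, and Y each carry an aromatic ring on the side chain.
Matching residues: F12, F15.

2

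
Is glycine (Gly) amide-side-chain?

Only N (asparagine) and Q (glutamine) carry a side-chain carboxamide.
Glycine is not in this group.

No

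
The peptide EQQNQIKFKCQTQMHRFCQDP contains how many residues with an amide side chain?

The amide-side-chain residues are Asn (N) and Gln (Q).
Matching residues: Q2, Q3, N4, Q5, Q11, Q13, Q19.

7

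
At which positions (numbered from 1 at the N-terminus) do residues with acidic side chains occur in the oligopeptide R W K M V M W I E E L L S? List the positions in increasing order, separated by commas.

Only D (aspartate) and E (glutamate) carry a side-chain carboxylic acid.
Matching residues: E9, E10.

9, 10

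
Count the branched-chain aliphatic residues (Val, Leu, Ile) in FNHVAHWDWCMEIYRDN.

Matching residues: V4, I13.

2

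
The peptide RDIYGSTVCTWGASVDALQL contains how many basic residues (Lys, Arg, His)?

Matching residues: R1.

1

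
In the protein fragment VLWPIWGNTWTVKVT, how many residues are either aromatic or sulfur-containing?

3

Aromatic: F, W, Y. Sulfur-containing: C, M.
Aromatic residues here: W3, W6, W10 (3).
Sulfur-containing residues here: none (0).
The two groups share no amino acid, so total = 3 + 0 = 3.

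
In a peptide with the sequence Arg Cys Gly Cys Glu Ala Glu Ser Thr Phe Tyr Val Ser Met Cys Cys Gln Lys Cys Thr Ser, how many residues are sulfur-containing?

6

Only Cys (C) and Met (M) have a sulfur atom in the side chain.
Matching residues: Cys2, Cys4, Met14, Cys15, Cys16, Cys19.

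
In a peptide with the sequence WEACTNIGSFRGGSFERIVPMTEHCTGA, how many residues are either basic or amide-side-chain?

Basic: H, K, R. Amide-side-chain: N, Q.
Basic residues here: R11, R17, H24 (3).
Amide-side-chain residues here: N6 (1).
The two groups share no amino acid, so total = 3 + 1 = 4.

4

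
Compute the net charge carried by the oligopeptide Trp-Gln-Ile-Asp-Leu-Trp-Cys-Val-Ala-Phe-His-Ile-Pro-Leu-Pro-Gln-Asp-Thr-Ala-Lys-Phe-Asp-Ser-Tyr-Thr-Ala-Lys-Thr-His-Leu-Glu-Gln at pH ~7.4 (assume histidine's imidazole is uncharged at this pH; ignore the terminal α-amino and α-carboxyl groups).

-2

Near pH 7.4, K and R contribute +1 each, D and E contribute −1 each, and every other side chain (His included, as stated) is uncharged.
Positive (K, R): Lys20, Lys27 → +2.
Negative (D, E): Asp4, Asp17, Asp22, Glu31 → −4.
Net charge = (+2) + (−4) = −2.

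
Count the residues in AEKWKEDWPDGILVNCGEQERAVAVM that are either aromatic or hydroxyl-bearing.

2

Aromatic: F, W, Y. Hydroxyl-bearing: S, T, Y.
Aromatic residues here: W4, W8 (2).
Hydroxyl-bearing residues here: none (0).
(Y belongs to both groups, but none appear in this sequence.) Total = 2 + 0 = 2.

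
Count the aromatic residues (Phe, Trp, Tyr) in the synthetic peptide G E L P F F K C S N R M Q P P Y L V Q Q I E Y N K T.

4

Matching residues: F5, F6, Y16, Y23.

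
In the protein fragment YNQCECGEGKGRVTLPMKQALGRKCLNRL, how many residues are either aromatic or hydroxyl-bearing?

2

Aromatic: F, W, Y. Hydroxyl-bearing: S, T, Y.
Aromatic residues here: Y1 (1).
Hydroxyl-bearing residues here: Y1, T14 (2).
Y is in both groups, so the 1 Y residue must not be double-counted.
Total = 1 + 2 − 1 = 2.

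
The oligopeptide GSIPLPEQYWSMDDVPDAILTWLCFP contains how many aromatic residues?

The aromatic amino acids are Phe (F, benzyl), Trp (W, indole), and Tyr (Y, phenol).
Matching residues: Y9, W10, W22, F25.

4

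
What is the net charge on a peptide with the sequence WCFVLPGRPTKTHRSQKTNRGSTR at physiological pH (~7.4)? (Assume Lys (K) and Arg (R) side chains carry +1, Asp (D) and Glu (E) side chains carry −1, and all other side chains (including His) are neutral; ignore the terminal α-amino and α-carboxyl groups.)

+6

Positive (K, R): R8, K11, R14, K17, R20, R24 → +6.
Negative (D, E): none → −0.
Net charge = (+6) + (−0) = +6.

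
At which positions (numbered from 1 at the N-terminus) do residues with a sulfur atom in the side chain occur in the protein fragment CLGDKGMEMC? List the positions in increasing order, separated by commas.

Cysteine (C, thiol) and methionine (M, thioether) are the two sulfur-containing amino acids.
Matching residues: C1, M7, M9, C10.

1, 7, 9, 10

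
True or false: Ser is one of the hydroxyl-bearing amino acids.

Serine (S), threonine (T), and tyrosine (Y) each carry a hydroxyl group on the side chain.
Serine is in this group.

True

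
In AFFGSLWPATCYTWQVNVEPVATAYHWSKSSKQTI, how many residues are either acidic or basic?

Acidic: D, E. Basic: H, K, R.
Acidic residues here: E19 (1).
Basic residues here: H26, K29, K32 (3).
The two groups share no amino acid, so total = 1 + 3 = 4.

4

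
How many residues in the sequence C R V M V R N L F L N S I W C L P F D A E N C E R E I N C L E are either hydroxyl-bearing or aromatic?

4

Hydroxyl-bearing: S, T, Y. Aromatic: F, W, Y.
Hydroxyl-bearing residues here: S12 (1).
Aromatic residues here: F9, W14, F18 (3).
(Y belongs to both groups, but none appear in this sequence.) Total = 1 + 3 = 4.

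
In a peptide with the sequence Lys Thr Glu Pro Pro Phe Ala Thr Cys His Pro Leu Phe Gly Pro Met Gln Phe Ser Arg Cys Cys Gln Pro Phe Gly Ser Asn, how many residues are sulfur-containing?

4

Cysteine (C, thiol) and methionine (M, thioether) are the two sulfur-containing amino acids.
Matching residues: Cys9, Met16, Cys21, Cys22.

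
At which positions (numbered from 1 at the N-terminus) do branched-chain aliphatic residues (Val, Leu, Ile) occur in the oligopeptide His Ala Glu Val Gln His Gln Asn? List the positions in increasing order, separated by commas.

Matching residues: Val4.

4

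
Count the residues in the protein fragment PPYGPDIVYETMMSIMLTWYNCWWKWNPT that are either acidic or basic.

Acidic: D, E. Basic: H, K, R.
Acidic residues here: D6, E10 (2).
Basic residues here: K25 (1).
The two groups share no amino acid, so total = 2 + 1 = 3.

3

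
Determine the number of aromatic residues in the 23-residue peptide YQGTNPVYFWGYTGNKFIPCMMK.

Phenylalanine (F), tryptophan (W), and tyrosine (Y) have aromatic ring side chains.
Matching residues: Y1, Y8, F9, W10, Y12, F17.

6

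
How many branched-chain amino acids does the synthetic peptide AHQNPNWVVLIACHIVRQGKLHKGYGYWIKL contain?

The BCAAs are Val, Leu, and Ile — aliphatic side chains with a branch point.
Matching residues: V8, V9, L10, I11, I15, V16, L21, I29, L31.

9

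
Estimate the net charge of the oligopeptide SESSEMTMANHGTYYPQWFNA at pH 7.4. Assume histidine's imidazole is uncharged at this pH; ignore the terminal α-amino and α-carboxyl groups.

-2

At pH ~7.4 the Lys and Arg side chains are protonated (+1), the Asp and Glu side chains are deprotonated (−1), and with His taken as neutral all other side chains carry no charge.
Positive (K, R): none → +0.
Negative (D, E): E2, E5 → −2.
Net charge = (+0) + (−2) = −2.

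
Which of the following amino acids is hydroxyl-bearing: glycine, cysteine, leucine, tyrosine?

tyrosine

Serine (S), threonine (T), and tyrosine (Y) each carry a hydroxyl group on the side chain.
Of the listed options, only tyrosine belongs to this group.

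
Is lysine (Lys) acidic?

Only D (aspartate) and E (glutamate) carry a side-chain carboxylic acid.
Lysine is not in this group.

No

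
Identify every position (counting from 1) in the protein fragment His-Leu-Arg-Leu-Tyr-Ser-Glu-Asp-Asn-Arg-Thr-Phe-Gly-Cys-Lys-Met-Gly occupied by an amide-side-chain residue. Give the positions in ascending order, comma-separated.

Asparagine (N) and glutamine (Q) have uncharged amide side chains.
Matching residues: Asn9.

9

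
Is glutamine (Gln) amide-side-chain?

Yes

Asparagine (N) and glutamine (Q) have uncharged amide side chains.
Glutamine is in this group.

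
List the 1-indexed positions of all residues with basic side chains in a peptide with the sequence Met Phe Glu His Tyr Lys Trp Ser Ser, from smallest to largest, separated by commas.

4, 6

K, R, and H are the three residues with basic side chains (ε-amine, guanidinium, and imidazole respectively).
Matching residues: His4, Lys6.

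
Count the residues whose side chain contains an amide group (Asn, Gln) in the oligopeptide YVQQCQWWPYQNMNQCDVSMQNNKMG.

10

Matching residues: Q3, Q4, Q6, Q11, N12, N14, Q15, Q21, N22, N23.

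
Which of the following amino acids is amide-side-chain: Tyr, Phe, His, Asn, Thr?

Asparagine (N) and glutamine (Q) have uncharged amide side chains.
Of the listed options, only Asn belongs to this group.

Asn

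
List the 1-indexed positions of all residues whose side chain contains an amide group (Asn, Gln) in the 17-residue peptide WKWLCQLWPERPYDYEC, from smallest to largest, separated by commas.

6

Matching residues: Q6.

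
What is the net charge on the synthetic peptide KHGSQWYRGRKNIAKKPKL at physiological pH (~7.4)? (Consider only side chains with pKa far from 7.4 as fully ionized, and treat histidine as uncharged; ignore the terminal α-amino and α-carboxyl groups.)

+7

The side chains ionized at physiological pH are Lys/Arg (+1) and Asp/Glu (−1); with His treated as neutral, nothing else contributes.
Positive (K, R): K1, R8, R10, K11, K15, K16, K18 → +7.
Negative (D, E): none → −0.
Net charge = (+7) + (−0) = +7.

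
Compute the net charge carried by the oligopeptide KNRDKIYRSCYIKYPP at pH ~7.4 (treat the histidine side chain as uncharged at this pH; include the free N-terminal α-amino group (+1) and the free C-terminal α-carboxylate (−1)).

Near pH 7.4, K and R contribute +1 each, D and E contribute −1 each, and every other side chain (His included, as stated) is uncharged.
Positive (K, R): K1, R3, K5, R8, K13 → +5.
Negative (D, E): D4 → −1.
The N-terminus (+1) and C-terminus (−1) cancel.
Net charge = (+5) + (−1) = +4.

+4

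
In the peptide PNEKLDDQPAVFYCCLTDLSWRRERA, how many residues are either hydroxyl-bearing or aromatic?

Hydroxyl-bearing: S, T, Y. Aromatic: F, W, Y.
Hydroxyl-bearing residues here: Y13, T17, S20 (3).
Aromatic residues here: F12, Y13, W21 (3).
Y is in both groups, so the 1 Y residue must not be double-counted.
Total = 3 + 3 − 1 = 5.

5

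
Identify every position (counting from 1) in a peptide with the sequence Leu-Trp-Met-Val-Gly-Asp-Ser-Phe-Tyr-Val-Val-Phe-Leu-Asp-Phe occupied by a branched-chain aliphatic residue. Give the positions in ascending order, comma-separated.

V, L, and I make up the branched-chain aliphatic group.
Matching residues: Leu1, Val4, Val10, Val11, Leu13.

1, 4, 10, 11, 13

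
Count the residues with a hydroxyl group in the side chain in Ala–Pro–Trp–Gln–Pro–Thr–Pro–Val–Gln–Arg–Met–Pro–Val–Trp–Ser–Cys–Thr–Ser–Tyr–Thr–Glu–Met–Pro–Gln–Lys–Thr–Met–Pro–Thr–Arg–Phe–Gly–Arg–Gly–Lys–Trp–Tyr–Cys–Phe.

9

The –OH-bearing residues are Ser, Thr (aliphatic alcohols), and Tyr (phenol).
Matching residues: Thr6, Ser15, Thr17, Ser18, Tyr19, Thr20, Thr26, Thr29, Tyr37.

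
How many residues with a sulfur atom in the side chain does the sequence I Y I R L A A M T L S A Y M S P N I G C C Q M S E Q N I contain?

5

Cysteine (C, thiol) and methionine (M, thioether) are the two sulfur-containing amino acids.
Matching residues: M8, M14, C20, C21, M23.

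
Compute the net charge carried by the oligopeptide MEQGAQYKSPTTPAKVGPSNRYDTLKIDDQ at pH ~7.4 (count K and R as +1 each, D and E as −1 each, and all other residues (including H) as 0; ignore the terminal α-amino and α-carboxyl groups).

Positive (K, R): K8, K15, R21, K26 → +4.
Negative (D, E): E2, D23, D28, D29 → −4.
Net charge = (+4) + (−4) = 0.

0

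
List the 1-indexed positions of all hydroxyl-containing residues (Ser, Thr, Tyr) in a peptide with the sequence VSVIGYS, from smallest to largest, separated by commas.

2, 6, 7

Matching residues: S2, Y6, S7.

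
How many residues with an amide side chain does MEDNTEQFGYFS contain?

Only N (asparagine) and Q (glutamine) carry a side-chain carboxamide.
Matching residues: N4, Q7.

2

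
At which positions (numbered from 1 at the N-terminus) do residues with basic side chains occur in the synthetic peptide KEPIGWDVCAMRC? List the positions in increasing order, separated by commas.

1, 12

The basic amino acids are Lys (K), Arg (R), and His (H).
Matching residues: K1, R12.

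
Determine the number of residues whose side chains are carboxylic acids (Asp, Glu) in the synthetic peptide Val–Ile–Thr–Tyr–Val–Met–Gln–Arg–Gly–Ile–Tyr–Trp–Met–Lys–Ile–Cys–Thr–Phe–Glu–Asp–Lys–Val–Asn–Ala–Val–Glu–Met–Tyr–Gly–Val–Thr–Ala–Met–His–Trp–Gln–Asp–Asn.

Matching residues: Glu19, Asp20, Glu26, Asp37.

4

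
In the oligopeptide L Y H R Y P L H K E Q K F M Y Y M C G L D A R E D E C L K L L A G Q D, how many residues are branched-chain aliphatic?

Valine (V), leucine (L), and isoleucine (I) are the branched-chain amino acids.
Matching residues: L1, L7, L20, L28, L30, L31.

6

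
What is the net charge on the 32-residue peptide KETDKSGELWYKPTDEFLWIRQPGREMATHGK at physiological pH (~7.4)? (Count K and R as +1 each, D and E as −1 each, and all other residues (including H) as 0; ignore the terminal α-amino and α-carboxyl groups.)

0

Positive (K, R): K1, K5, K12, R21, R25, K32 → +6.
Negative (D, E): E2, D4, E8, D15, E16, E26 → −6.
Net charge = (+6) + (−6) = 0.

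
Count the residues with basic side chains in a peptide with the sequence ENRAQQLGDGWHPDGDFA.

The basic amino acids are Lys (K), Arg (R), and His (H).
Matching residues: R3, H12.

2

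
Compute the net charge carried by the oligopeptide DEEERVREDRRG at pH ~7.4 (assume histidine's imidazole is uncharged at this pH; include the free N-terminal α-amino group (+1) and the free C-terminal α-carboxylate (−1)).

-2

The side chains ionized at physiological pH are Lys/Arg (+1) and Asp/Glu (−1); with His treated as neutral, nothing else contributes.
Positive (K, R): R5, R7, R10, R11 → +4.
Negative (D, E): D1, E2, E3, E4, E8, D9 → −6.
The N-terminus (+1) and C-terminus (−1) cancel.
Net charge = (+4) + (−6) = −2.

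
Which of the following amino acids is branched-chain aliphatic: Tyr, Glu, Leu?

Valine (V), leucine (L), and isoleucine (I) are the branched-chain amino acids.
Of the listed options, only Leu belongs to this group.

Leu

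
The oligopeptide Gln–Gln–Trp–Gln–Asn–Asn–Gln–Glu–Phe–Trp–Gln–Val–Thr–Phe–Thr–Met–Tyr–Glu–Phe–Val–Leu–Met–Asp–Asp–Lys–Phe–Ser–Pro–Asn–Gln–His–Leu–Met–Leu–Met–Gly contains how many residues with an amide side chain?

9

Only N (asparagine) and Q (glutamine) carry a side-chain carboxamide.
Matching residues: Gln1, Gln2, Gln4, Asn5, Asn6, Gln7, Gln11, Asn29, Gln30.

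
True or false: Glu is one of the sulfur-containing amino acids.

False

The sulfur-bearing residues are cysteine (–SH) and methionine (–S–CH₃).
Glutamate is not in this group.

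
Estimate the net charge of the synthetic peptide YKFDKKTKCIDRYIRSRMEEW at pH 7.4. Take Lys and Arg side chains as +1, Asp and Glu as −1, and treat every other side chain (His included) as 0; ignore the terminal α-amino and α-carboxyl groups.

Positive (K, R): K2, K5, K6, K8, R12, R15, R17 → +7.
Negative (D, E): D4, D11, E19, E20 → −4.
Net charge = (+7) + (−4) = +3.

+3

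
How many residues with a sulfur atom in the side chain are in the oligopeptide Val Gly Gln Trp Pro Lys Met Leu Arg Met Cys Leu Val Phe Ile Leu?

3

The sulfur-bearing residues are cysteine (–SH) and methionine (–S–CH₃).
Matching residues: Met7, Met10, Cys11.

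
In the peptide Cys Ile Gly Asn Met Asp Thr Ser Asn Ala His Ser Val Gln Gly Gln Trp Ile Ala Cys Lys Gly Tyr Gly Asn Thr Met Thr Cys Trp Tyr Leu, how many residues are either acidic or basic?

3

Acidic: D, E. Basic: H, K, R.
Acidic residues here: Asp6 (1).
Basic residues here: His11, Lys21 (2).
The two groups share no amino acid, so total = 1 + 2 = 3.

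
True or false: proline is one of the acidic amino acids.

False

Only D (aspartate) and E (glutamate) carry a side-chain carboxylic acid.
Proline is not in this group.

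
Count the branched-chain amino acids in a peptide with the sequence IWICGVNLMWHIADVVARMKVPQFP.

Valine (V), leucine (L), and isoleucine (I) are the branched-chain amino acids.
Matching residues: I1, I3, V6, L8, I12, V15, V16, V21.

8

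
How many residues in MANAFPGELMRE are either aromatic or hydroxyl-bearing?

1

Aromatic: F, W, Y. Hydroxyl-bearing: S, T, Y.
Aromatic residues here: F5 (1).
Hydroxyl-bearing residues here: none (0).
(Y belongs to both groups, but none appear in this sequence.) Total = 1 + 0 = 1.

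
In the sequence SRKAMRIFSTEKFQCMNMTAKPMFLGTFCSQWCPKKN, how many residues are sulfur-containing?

The sulfur-bearing residues are cysteine (–SH) and methionine (–S–CH₃).
Matching residues: M5, C15, M16, M18, M23, C29, C33.

7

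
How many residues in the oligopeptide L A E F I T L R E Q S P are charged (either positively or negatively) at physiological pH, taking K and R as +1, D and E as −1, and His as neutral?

3

Charged side chains at pH ~7.4: K, R (positive); D, E (negative).
Matching residues: E3, R8, E9.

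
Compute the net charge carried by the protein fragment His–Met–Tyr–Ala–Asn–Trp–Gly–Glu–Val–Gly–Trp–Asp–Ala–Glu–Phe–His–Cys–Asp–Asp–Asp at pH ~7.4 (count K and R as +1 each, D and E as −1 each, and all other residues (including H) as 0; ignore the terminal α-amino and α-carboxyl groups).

Positive (K, R): none → +0.
Negative (D, E): Glu8, Asp12, Glu14, Asp18, Asp19, Asp20 → −6.
Net charge = (+0) + (−6) = −6.

-6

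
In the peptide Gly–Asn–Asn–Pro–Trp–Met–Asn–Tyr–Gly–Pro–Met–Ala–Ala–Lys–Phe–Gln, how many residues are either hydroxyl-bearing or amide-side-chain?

Hydroxyl-bearing: S, T, Y. Amide-side-chain: N, Q.
Hydroxyl-bearing residues here: Tyr8 (1).
Amide-side-chain residues here: Asn2, Asn3, Asn7, Gln16 (4).
The two groups share no amino acid, so total = 1 + 4 = 5.

5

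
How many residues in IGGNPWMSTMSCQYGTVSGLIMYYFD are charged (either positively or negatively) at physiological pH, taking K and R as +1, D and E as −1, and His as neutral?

Charged side chains at pH ~7.4: K, R (positive); D, E (negative).
Matching residues: D26.

1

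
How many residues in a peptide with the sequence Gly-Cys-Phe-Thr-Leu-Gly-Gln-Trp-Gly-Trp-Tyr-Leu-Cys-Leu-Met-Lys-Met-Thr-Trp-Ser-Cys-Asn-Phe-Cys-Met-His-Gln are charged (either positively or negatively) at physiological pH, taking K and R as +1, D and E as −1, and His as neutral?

1

Charged side chains at pH ~7.4: K, R (positive); D, E (negative).
Matching residues: Lys16.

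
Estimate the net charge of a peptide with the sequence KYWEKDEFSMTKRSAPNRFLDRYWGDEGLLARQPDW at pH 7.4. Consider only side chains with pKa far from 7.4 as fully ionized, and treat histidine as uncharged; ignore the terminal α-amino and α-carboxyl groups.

0

Near pH 7.4, K and R contribute +1 each, D and E contribute −1 each, and every other side chain (His included, as stated) is uncharged.
Positive (K, R): K1, K5, K12, R13, R18, R22, R32 → +7.
Negative (D, E): E4, D6, E7, D21, D26, E27, D35 → −7.
Net charge = (+7) + (−7) = 0.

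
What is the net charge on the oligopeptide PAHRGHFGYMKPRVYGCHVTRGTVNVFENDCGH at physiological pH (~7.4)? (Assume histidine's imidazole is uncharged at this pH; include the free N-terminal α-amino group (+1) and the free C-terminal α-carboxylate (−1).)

+2

Near pH 7.4, K and R contribute +1 each, D and E contribute −1 each, and every other side chain (His included, as stated) is uncharged.
Positive (K, R): R4, K11, R13, R21 → +4.
Negative (D, E): E28, D30 → −2.
The N-terminus (+1) and C-terminus (−1) cancel.
Net charge = (+4) + (−2) = +2.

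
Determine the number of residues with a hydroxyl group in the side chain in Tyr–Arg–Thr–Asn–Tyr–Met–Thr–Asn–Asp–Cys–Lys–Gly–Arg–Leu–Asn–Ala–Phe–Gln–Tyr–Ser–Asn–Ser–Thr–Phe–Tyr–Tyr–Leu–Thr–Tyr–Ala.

S, T, and Y are the three residues with a side-chain hydroxyl.
Matching residues: Tyr1, Thr3, Tyr5, Thr7, Tyr19, Ser20, Ser22, Thr23, Tyr25, Tyr26, Thr28, Tyr29.

12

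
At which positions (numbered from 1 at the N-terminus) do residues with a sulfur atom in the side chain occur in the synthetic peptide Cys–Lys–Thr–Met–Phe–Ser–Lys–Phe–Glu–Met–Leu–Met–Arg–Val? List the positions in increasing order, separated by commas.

Cysteine (C, thiol) and methionine (M, thioether) are the two sulfur-containing amino acids.
Matching residues: Cys1, Met4, Met10, Met12.

1, 4, 10, 12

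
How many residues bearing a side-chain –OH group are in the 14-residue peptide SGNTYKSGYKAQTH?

6

Serine (S), threonine (T), and tyrosine (Y) each carry a hydroxyl group on the side chain.
Matching residues: S1, T4, Y5, S7, Y9, T13.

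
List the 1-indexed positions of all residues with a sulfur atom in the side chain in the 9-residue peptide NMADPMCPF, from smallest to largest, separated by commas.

The sulfur-bearing residues are cysteine (–SH) and methionine (–S–CH₃).
Matching residues: M2, M6, C7.

2, 6, 7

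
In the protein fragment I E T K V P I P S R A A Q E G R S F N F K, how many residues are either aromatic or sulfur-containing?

Aromatic: F, W, Y. Sulfur-containing: C, M.
Aromatic residues here: F18, F20 (2).
Sulfur-containing residues here: none (0).
The two groups share no amino acid, so total = 2 + 0 = 2.

2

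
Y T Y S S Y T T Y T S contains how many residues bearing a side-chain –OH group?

11

The –OH-bearing residues are Ser, Thr (aliphatic alcohols), and Tyr (phenol).
Matching residues: Y1, T2, Y3, S4, S5, Y6, T7, T8, Y9, T10, S11.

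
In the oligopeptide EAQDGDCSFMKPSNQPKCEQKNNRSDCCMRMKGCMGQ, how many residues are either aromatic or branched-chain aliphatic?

Aromatic: F, W, Y. Branched-chain aliphatic: I, L, V.
Aromatic residues here: F9 (1).
Branched-chain aliphatic residues here: none (0).
The two groups share no amino acid, so total = 1 + 0 = 1.

1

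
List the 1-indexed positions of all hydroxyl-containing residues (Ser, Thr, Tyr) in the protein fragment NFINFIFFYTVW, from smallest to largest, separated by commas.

Matching residues: Y9, T10.

9, 10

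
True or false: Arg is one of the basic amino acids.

The basic amino acids are Lys (K), Arg (R), and His (H).
Arginine is in this group.

True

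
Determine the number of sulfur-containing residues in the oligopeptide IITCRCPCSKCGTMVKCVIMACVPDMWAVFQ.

9

Only Cys (C) and Met (M) have a sulfur atom in the side chain.
Matching residues: C4, C6, C8, C11, M14, C17, M20, C22, M26.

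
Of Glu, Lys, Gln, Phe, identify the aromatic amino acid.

Phe

The aromatic amino acids are Phe (F, benzyl), Trp (W, indole), and Tyr (Y, phenol).
Of the listed options, only Phe belongs to this group.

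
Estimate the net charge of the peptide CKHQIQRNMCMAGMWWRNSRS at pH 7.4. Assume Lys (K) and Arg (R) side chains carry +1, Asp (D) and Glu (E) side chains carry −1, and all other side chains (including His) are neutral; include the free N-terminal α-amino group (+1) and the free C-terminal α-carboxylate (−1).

Positive (K, R): K2, R7, R17, R20 → +4.
Negative (D, E): none → −0.
The N-terminus (+1) and C-terminus (−1) cancel.
Net charge = (+4) + (−0) = +4.

+4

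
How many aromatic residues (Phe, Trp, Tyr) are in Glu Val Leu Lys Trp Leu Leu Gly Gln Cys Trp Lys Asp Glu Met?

Matching residues: Trp5, Trp11.

2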